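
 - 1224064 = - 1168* 1048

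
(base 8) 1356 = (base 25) 150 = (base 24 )176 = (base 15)350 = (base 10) 750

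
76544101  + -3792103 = 72751998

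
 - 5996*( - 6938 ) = 41600248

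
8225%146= 49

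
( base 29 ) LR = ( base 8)1174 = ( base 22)16K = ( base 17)237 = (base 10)636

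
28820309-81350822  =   - 52530513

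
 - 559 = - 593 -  - 34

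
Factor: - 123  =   - 3^1*41^1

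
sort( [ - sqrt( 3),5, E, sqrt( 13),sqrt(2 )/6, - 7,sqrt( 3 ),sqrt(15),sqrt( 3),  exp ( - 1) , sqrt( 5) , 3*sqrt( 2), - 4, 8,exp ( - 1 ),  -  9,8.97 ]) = [ - 9, - 7,-4, - sqrt( 3),sqrt( 2 )/6, exp( - 1 ),exp( - 1 ),  sqrt( 3 ), sqrt( 3 ),sqrt(5 ),E,sqrt(13),sqrt( 15 ),  3*sqrt(2),5,8, 8.97 ] 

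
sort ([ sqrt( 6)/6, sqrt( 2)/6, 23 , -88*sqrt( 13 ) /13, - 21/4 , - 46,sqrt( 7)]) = [ - 46, - 88*sqrt( 13)/13,- 21/4, sqrt( 2)/6,sqrt( 6)/6, sqrt ( 7 ), 23 ] 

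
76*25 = 1900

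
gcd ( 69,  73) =1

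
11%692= 11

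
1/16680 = 1/16680 = 0.00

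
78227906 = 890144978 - 811917072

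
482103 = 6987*69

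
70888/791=70888/791 = 89.62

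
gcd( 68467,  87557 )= 1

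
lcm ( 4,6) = 12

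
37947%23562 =14385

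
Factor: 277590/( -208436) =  - 285/214 = - 2^( - 1)*3^1*5^1* 19^1*107^( - 1)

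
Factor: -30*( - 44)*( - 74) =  - 2^4*3^1*5^1*11^1*37^1 = -97680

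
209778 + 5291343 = 5501121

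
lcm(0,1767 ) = 0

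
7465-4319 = 3146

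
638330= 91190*7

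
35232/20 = 8808/5 = 1761.60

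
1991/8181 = 1991/8181 = 0.24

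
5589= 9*621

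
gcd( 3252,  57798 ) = 6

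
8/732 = 2/183 = 0.01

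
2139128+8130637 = 10269765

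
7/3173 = 7/3173  =  0.00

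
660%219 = 3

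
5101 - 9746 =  - 4645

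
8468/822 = 4234/411 = 10.30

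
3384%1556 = 272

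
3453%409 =181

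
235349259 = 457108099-221758840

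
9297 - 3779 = 5518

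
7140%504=84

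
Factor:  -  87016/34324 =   -  21754/8581 = - 2^1*73^1*149^1*8581^ (  -  1 )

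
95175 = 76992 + 18183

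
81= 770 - 689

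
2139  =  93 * 23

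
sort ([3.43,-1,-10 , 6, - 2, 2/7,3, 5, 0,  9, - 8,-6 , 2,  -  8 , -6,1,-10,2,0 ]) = [ - 10,-10,-8,-8, - 6, - 6,-2,  -  1,0, 0,2/7, 1, 2,2, 3,  3.43, 5,6, 9 ] 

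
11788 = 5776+6012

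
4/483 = 4/483 = 0.01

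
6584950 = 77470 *85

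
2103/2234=2103/2234 =0.94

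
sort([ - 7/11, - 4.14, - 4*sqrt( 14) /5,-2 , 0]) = [ - 4.14, - 4*sqrt( 14)/5  ,  -  2, -7/11,0] 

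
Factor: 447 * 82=2^1*3^1 * 41^1*149^1   =  36654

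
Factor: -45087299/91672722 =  - 2^( - 1 )*3^(-5 )*31^1 *53^(-1) * 641^1 * 2269^1 * 3559^( - 1 ) 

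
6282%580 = 482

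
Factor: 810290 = 2^1*5^1*13^1*23^1*271^1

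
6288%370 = 368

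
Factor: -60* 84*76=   -  2^6*3^2*5^1*7^1 * 19^1 =- 383040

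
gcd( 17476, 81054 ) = 2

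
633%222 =189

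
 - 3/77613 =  - 1/25871 = -0.00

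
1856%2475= 1856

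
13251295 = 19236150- 5984855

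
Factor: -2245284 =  - 2^2*3^2 * 47^1*1327^1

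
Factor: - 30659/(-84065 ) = 5^( - 1 )*17^( - 1) * 31^1=31/85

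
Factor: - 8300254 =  -2^1*4150127^1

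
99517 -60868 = 38649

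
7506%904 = 274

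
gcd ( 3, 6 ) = 3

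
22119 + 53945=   76064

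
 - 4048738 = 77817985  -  81866723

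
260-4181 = -3921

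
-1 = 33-34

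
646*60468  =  39062328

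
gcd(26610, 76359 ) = 3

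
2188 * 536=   1172768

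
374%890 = 374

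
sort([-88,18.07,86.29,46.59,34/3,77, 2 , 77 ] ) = [ - 88,2, 34/3,18.07 , 46.59,77, 77,86.29]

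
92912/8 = 11614= 11614.00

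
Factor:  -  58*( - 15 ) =2^1 * 3^1*5^1*29^1= 870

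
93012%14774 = 4368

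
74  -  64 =10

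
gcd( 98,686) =98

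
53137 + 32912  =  86049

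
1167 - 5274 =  - 4107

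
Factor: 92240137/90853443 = 3^( - 2)*11^1*1229^1*6823^1*10094827^( - 1 ) 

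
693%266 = 161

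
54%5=4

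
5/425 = 1/85 = 0.01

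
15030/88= 7515/44=170.80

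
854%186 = 110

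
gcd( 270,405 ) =135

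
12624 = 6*2104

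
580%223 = 134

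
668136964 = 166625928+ 501511036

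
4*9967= 39868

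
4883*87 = 424821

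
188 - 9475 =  - 9287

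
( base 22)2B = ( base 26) 23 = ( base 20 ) 2f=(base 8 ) 67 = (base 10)55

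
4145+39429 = 43574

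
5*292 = 1460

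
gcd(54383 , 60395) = 1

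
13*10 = 130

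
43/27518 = 43/27518 = 0.00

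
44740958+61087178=105828136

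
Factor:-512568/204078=-2^2*3^3*43^( - 1 ) = - 108/43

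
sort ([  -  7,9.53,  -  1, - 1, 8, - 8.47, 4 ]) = [ - 8.47, - 7, - 1  , - 1,4,  8,9.53 ] 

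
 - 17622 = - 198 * 89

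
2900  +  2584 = 5484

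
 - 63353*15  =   -950295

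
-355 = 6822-7177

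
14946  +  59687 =74633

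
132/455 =132/455 = 0.29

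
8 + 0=8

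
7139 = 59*121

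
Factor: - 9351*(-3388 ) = 2^2*3^2*7^1*11^2*  1039^1= 31681188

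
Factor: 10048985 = 5^1*71^1*28307^1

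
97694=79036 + 18658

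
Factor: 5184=2^6*3^4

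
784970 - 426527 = 358443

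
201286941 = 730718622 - 529431681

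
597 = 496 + 101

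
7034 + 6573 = 13607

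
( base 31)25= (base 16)43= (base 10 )67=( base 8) 103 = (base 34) 1x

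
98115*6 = 588690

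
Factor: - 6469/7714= - 2^(  -  1 )*7^( - 1) * 19^( - 1)*29^( - 1) * 6469^1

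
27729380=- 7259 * ( - 3820) 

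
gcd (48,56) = 8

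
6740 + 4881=11621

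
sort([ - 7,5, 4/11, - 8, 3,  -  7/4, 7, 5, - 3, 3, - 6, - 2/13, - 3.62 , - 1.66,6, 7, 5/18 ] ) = [ - 8, - 7, - 6, - 3.62,-3,- 7/4, -1.66, - 2/13,  5/18, 4/11, 3, 3, 5 , 5, 6, 7,7] 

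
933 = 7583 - 6650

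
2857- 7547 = -4690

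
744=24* 31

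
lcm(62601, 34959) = 2691843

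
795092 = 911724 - 116632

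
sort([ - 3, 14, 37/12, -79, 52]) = [ - 79, - 3,37/12,14,52] 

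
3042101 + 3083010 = 6125111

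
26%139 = 26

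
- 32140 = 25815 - 57955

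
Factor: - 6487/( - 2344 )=2^( - 3 )*13^1*293^( - 1 )*499^1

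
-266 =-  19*14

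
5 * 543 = 2715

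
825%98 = 41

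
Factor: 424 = 2^3*53^1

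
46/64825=46/64825 = 0.00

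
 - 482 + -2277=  - 2759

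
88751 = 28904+59847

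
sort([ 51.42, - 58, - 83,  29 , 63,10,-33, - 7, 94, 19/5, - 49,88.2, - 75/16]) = [ - 83, - 58, - 49, - 33, - 7, - 75/16,19/5,  10 , 29, 51.42, 63, 88.2, 94] 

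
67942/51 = 1332+ 10/51 = 1332.20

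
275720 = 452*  610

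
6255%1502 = 247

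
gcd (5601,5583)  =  3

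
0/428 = 0 = 0.00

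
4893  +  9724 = 14617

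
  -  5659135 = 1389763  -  7048898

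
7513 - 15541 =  - 8028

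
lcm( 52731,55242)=1160082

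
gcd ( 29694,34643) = 4949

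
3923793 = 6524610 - 2600817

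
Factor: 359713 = 359713^1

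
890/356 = 5/2= 2.50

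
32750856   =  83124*394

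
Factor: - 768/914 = -2^7 * 3^1 * 457^( - 1) = - 384/457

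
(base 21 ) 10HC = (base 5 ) 302010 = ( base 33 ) 8rr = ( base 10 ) 9630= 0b10010110011110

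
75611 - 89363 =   -  13752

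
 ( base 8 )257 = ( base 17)a5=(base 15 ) ba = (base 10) 175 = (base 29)61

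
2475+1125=3600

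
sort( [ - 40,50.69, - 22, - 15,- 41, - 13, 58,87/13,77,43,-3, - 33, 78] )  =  [ - 41, - 40 , - 33,  -  22,-15 , - 13 ,-3, 87/13, 43, 50.69,  58 , 77,  78] 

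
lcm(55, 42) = 2310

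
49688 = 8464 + 41224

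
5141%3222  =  1919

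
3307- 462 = 2845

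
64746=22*2943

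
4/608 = 1/152=0.01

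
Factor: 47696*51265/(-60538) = -2^3*5^1*11^1*271^1*10253^1*30269^( - 1 ) = - 1222567720/30269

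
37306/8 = 18653/4 = 4663.25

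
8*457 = 3656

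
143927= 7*20561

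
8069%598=295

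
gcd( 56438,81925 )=1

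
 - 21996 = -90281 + 68285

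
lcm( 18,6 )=18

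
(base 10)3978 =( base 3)12110100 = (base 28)522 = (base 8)7612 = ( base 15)12a3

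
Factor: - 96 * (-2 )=192 = 2^6*3^1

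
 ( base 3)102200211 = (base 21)J71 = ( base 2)10000101001111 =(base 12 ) 4b27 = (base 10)8527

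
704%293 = 118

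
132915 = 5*26583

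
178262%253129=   178262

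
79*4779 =377541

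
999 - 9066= - 8067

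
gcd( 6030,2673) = 9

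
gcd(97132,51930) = 2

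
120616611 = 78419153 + 42197458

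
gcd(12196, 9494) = 2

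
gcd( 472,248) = 8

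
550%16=6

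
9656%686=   52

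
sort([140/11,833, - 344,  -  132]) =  [ - 344,-132,140/11, 833]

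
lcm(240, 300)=1200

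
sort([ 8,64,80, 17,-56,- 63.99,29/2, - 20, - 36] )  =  [ -63.99,  -  56,  -  36, - 20, 8,29/2,17,64,80 ] 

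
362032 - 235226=126806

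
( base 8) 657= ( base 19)13d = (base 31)DS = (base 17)186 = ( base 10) 431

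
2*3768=7536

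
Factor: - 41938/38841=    - 2^1 * 3^( - 1) *11^( - 2 )*13^1*107^(-1 )*1613^1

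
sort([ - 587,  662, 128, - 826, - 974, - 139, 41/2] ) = [-974,  -  826, - 587, - 139,41/2, 128, 662]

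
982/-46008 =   -  491/23004  =  - 0.02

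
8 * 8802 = 70416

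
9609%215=149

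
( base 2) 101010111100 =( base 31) 2QK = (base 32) 2ls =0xABC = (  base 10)2748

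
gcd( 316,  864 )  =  4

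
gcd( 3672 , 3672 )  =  3672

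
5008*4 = 20032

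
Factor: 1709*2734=4672406 = 2^1*1367^1*1709^1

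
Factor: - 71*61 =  - 61^1*71^1 = - 4331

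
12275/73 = 168+ 11/73 = 168.15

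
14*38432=538048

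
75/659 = 75/659 = 0.11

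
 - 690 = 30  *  ( - 23)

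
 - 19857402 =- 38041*522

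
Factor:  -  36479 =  - 36479^1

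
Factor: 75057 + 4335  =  79392 = 2^5*3^1*827^1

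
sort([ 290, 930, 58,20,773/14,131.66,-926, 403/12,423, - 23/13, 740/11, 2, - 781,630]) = [ - 926, -781, - 23/13,2, 20, 403/12, 773/14,  58,  740/11, 131.66, 290, 423, 630, 930]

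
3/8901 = 1/2967 = 0.00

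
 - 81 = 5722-5803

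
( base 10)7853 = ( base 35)6ed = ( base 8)17255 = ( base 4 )1322231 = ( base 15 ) 24D8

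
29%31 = 29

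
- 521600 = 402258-923858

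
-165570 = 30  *( - 5519) 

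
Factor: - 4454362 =- 2^1*11^1* 202471^1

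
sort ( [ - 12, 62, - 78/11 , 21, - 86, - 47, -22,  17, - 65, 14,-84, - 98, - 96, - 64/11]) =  [ - 98, - 96, - 86, - 84, - 65, - 47, - 22, - 12,  -  78/11,- 64/11, 14 , 17, 21, 62]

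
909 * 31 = 28179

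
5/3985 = 1/797 = 0.00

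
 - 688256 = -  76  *9056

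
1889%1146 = 743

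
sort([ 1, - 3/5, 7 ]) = [ - 3/5 , 1 , 7]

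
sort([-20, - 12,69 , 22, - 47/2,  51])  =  [ -47/2, - 20,  -  12,22 , 51,  69]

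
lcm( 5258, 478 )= 5258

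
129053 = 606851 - 477798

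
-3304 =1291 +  - 4595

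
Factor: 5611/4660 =2^( - 2)*5^( - 1)*31^1 * 181^1* 233^( - 1) 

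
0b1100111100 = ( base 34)OC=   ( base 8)1474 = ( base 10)828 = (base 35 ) NN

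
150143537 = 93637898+56505639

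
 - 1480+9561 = 8081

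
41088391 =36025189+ 5063202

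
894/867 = 1 + 9/289 = 1.03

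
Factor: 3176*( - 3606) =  - 2^4*3^1*397^1 * 601^1 = - 11452656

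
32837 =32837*1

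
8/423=8/423  =  0.02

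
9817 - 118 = 9699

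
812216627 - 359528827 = 452687800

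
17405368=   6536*2663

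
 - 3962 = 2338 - 6300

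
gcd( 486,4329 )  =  9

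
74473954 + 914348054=988822008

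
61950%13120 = 9470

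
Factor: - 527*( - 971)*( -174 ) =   -  89038758=- 2^1*3^1*17^1* 29^1*31^1 *971^1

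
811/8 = 101+ 3/8 = 101.38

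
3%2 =1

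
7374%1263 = 1059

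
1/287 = 1/287= 0.00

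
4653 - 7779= - 3126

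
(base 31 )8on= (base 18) 181d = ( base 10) 8455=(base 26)cd5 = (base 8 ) 20407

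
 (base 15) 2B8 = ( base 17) 22B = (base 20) 1B3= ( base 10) 623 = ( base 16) 26F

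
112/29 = 3 + 25/29= 3.86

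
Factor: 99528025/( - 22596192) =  -2^( - 5)* 3^( - 3)*5^2*1619^1*2459^1*26153^ (- 1) 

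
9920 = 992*10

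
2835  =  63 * 45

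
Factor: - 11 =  - 11^1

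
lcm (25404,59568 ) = 1727472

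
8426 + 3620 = 12046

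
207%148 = 59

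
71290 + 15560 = 86850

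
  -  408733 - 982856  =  -1391589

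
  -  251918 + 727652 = 475734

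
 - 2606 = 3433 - 6039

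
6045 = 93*65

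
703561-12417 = 691144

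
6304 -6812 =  - 508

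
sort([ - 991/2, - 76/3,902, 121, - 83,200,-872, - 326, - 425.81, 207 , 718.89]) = [ - 872, - 991/2,- 425.81, - 326, - 83, - 76/3, 121, 200, 207,  718.89, 902] 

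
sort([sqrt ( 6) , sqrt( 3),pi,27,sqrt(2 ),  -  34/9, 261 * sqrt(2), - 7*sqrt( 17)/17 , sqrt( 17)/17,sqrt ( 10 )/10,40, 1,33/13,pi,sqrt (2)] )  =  [-34/9 , - 7 * sqrt( 17 ) /17,  sqrt (17 ) /17,sqrt( 10)/10,1,sqrt( 2 ),sqrt( 2), sqrt( 3) , sqrt( 6), 33/13, pi,pi, 27, 40, 261*  sqrt( 2 )] 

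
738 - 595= 143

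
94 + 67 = 161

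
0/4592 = 0 = 0.00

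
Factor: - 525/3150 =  - 1/6 = - 2^( -1)*3^ (-1 )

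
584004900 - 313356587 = 270648313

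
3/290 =3/290 = 0.01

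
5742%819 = 9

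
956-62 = 894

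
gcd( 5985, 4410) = 315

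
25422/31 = 25422/31 = 820.06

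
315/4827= 105/1609=   0.07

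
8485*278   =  2358830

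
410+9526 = 9936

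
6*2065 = 12390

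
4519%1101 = 115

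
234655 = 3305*71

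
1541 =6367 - 4826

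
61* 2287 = 139507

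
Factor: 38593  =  38593^1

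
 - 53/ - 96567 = 53/96567  =  0.00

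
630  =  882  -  252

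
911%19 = 18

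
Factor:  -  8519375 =-5^4*43^1*317^1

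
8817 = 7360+1457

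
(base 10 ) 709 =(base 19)1I6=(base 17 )27C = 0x2C5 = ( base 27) q7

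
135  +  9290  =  9425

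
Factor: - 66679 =-131^1*509^1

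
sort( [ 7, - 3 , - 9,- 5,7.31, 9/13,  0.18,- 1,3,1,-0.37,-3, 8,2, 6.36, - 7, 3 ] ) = [-9, - 7, - 5,  -  3, - 3, - 1,-0.37,0.18,9/13,1 , 2,3, 3 , 6.36 , 7, 7.31,8]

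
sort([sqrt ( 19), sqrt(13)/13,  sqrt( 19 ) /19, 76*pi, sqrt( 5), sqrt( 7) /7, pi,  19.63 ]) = [sqrt(19)/19, sqrt(13)/13, sqrt( 7 )/7, sqrt( 5 ) , pi, sqrt( 19), 19.63, 76*pi ] 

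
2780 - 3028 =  - 248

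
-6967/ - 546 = 12 + 415/546 =12.76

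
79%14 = 9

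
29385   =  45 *653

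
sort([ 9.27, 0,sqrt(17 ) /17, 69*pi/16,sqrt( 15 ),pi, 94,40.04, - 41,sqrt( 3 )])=[ - 41,0, sqrt( 17 ) /17, sqrt( 3 ),pi,sqrt( 15 ),9.27, 69*pi/16 , 40.04,94] 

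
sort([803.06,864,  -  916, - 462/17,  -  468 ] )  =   [- 916, - 468 , - 462/17,803.06,864]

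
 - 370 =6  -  376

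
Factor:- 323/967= -17^1*19^1 * 967^(-1 ) 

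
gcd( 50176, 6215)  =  1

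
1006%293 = 127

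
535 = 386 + 149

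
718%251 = 216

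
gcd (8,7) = 1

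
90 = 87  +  3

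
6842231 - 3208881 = 3633350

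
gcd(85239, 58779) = 189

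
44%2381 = 44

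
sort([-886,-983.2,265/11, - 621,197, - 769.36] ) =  [-983.2,-886,-769.36, - 621,  265/11,197 ] 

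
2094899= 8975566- 6880667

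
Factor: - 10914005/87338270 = - 2^( - 1 )*29^1* 75269^1* 8733827^( - 1 ) = - 2182801/17467654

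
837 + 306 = 1143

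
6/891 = 2/297  =  0.01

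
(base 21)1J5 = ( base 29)104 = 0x34d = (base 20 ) 225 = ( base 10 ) 845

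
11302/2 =5651 = 5651.00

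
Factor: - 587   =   - 587^1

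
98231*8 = 785848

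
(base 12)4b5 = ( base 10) 713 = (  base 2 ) 1011001001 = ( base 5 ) 10323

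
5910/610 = 9 + 42/61=9.69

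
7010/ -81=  - 7010/81 = - 86.54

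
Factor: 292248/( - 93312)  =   - 2^( - 4 ) *3^( - 2) * 11^1*41^1 =- 451/144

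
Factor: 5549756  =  2^2*661^1*2099^1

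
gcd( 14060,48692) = 148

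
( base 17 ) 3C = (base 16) 3F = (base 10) 63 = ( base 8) 77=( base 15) 43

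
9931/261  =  38 + 13/261 = 38.05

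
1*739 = 739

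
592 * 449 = 265808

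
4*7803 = 31212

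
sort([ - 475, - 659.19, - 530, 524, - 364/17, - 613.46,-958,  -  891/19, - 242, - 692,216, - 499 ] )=[-958, - 692, - 659.19, - 613.46, - 530, - 499, - 475, - 242, - 891/19,-364/17,216,524 ] 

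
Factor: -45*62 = -2790 = -  2^1*3^2*5^1*31^1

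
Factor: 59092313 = 7^1*23^1*367033^1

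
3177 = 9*353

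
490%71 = 64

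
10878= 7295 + 3583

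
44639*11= 491029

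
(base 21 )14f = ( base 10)540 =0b1000011100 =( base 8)1034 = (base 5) 4130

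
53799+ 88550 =142349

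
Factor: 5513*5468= 2^2*37^1 * 149^1 * 1367^1=30145084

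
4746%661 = 119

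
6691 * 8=53528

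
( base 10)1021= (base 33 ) uv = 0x3FD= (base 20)2B1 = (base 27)1AM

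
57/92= 57/92= 0.62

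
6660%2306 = 2048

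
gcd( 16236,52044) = 12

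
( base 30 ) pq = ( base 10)776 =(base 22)1d6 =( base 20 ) 1ig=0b1100001000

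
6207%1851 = 654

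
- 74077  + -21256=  - 95333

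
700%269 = 162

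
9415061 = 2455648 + 6959413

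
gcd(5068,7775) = 1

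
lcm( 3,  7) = 21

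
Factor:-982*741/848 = -363831/424 =-2^( - 3)*3^1*13^1*19^1*53^ ( - 1)*491^1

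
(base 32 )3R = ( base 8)173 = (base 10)123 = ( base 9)146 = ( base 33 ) 3o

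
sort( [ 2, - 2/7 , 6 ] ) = [ - 2/7,2, 6]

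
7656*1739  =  13313784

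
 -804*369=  - 296676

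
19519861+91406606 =110926467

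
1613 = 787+826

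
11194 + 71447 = 82641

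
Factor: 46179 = 3^2 * 7^1*733^1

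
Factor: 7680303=3^2*421^1*2027^1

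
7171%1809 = 1744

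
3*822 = 2466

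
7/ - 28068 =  - 7/28068 = - 0.00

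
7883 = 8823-940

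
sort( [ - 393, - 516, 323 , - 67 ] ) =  [ - 516 , - 393, - 67,323 ]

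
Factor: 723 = 3^1*241^1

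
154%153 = 1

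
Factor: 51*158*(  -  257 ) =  - 2^1*3^1*17^1 * 79^1*257^1 = - 2070906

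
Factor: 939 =3^1*313^1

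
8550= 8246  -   - 304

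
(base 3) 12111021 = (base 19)b1d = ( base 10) 4003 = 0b111110100011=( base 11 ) 300A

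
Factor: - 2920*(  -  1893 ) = 2^3*3^1*5^1*73^1*631^1=   5527560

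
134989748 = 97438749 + 37550999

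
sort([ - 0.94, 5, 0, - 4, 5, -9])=[ - 9,- 4, - 0.94, 0,5, 5]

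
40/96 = 5/12 = 0.42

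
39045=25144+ 13901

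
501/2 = 250 + 1/2 = 250.50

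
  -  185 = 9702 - 9887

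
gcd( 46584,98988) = 12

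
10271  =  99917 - 89646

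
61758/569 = 61758/569 = 108.54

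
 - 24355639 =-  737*33047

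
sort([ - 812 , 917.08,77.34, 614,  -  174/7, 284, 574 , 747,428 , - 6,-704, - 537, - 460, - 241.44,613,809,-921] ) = [ - 921, - 812,  -  704, - 537, - 460, - 241.44 , - 174/7, - 6,  77.34 , 284, 428, 574,  613,614, 747,809 , 917.08 ] 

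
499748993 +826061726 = 1325810719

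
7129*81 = 577449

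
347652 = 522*666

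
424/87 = 424/87 = 4.87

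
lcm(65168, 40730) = 325840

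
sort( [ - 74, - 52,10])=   [ - 74, - 52, 10 ]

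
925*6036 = 5583300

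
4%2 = 0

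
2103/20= 2103/20 =105.15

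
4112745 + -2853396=1259349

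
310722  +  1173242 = 1483964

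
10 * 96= 960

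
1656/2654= 828/1327 = 0.62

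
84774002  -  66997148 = 17776854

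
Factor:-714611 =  - 233^1*3067^1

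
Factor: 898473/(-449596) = - 2^(-2)*3^1*7^(- 1)*31^1*9661^1*16057^( - 1 )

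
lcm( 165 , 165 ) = 165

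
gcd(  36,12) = 12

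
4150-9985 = - 5835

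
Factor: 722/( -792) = - 2^( -2)*3^(-2 )*11^( - 1 )*19^2= -  361/396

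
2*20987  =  41974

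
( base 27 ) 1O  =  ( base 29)1m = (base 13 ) 3c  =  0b110011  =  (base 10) 51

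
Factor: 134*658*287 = 25305364 = 2^2*7^2*41^1*47^1*67^1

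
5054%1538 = 440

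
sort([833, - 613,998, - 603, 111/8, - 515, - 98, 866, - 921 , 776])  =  [ - 921,  -  613, - 603, - 515,  -  98,111/8,776, 833,866,998 ]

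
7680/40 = 192 = 192.00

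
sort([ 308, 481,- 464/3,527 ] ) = [ - 464/3,308, 481 , 527]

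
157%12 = 1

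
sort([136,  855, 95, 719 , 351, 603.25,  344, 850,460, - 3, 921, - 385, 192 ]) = [ - 385, - 3,  95, 136, 192 , 344,  351 , 460, 603.25, 719, 850,855,921 ] 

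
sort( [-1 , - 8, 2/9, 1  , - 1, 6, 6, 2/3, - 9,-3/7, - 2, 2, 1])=[-9, - 8, - 2, - 1,-1, - 3/7,2/9,2/3,1,  1,2, 6,6]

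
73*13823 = 1009079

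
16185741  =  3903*4147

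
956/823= 956/823  =  1.16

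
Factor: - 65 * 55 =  - 5^2 * 11^1*13^1 = -  3575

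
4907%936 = 227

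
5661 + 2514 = 8175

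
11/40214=11/40214 = 0.00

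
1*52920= 52920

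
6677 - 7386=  - 709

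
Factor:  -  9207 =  - 3^3*11^1*31^1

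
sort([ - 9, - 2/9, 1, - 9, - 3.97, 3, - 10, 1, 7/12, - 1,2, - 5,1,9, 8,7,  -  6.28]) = [ - 10,-9,-9, - 6.28, - 5, - 3.97, - 1, - 2/9, 7/12,1, 1,1,2,3, 7,8 , 9] 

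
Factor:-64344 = -2^3*3^1*7^1*383^1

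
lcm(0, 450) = 0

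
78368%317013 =78368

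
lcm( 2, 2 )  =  2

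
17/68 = 1/4 = 0.25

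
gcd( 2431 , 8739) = 1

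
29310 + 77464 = 106774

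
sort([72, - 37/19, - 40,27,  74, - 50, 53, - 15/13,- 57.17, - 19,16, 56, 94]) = [ - 57.17, - 50,  -  40, - 19,  -  37/19, - 15/13, 16 , 27,53, 56, 72, 74, 94 ] 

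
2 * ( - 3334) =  - 6668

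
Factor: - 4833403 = - 73^2 *907^1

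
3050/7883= 3050/7883 = 0.39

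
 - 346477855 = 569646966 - 916124821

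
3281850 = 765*4290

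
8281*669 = 5539989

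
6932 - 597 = 6335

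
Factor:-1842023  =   - 1842023^1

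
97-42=55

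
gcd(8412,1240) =4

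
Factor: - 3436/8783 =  - 2^2*859^1*8783^ ( - 1)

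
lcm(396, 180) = 1980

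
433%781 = 433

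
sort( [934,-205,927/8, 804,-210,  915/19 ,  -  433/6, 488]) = [-210, - 205,  -  433/6, 915/19,  927/8,488 , 804,934 ]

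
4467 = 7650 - 3183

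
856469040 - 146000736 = 710468304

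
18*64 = 1152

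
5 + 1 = 6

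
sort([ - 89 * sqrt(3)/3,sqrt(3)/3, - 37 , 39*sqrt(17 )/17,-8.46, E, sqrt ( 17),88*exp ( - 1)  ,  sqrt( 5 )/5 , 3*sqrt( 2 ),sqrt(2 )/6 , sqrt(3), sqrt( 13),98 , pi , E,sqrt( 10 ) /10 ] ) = [ - 89 * sqrt(3)/3, - 37,-8.46,sqrt(2)/6,sqrt(10 )/10, sqrt ( 5 )/5,sqrt( 3)/3,sqrt(3 ), E, E,pi , sqrt( 13 ),sqrt(17 ) , 3*sqrt(2),39*sqrt(17 )/17 , 88*exp(-1),98]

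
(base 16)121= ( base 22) d3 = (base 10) 289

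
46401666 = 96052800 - 49651134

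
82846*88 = 7290448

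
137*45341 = 6211717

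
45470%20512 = 4446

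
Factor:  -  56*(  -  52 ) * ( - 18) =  - 52416=-2^6* 3^2*7^1*13^1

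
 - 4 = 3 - 7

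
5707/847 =5707/847 =6.74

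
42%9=6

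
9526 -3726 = 5800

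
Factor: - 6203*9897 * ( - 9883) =606728152353=3^1*3299^1 * 6203^1*9883^1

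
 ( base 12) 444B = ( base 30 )8bh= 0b1110101111011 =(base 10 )7547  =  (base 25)C1M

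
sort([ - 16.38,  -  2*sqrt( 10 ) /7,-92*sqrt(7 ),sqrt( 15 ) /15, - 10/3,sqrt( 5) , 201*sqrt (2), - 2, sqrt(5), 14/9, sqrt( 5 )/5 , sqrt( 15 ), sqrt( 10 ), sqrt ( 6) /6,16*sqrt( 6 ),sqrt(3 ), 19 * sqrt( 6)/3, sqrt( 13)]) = [ - 92*sqrt( 7 ) , - 16.38, - 10/3, - 2,-2*sqrt( 10 )/7,sqrt( 15)/15,sqrt( 6 )/6,sqrt( 5 ) /5, 14/9, sqrt( 3 ),sqrt( 5 ) , sqrt(5), sqrt ( 10),sqrt( 13 ),sqrt( 15 ), 19 * sqrt( 6 ) /3, 16* sqrt(6 ), 201*sqrt(2)]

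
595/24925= 119/4985 = 0.02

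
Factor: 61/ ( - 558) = - 2^( - 1)*3^ ( - 2 )*31^( - 1 )*61^1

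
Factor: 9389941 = 11^1*163^1*5237^1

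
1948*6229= 12134092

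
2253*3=6759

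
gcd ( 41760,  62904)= 24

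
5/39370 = 1/7874= 0.00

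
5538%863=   360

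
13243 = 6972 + 6271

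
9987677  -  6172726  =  3814951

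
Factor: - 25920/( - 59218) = 2^5*3^4*5^1*29^( - 1)*1021^( - 1 ) = 12960/29609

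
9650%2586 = 1892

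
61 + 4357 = 4418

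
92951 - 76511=16440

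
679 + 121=800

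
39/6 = 13/2 = 6.50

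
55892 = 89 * 628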